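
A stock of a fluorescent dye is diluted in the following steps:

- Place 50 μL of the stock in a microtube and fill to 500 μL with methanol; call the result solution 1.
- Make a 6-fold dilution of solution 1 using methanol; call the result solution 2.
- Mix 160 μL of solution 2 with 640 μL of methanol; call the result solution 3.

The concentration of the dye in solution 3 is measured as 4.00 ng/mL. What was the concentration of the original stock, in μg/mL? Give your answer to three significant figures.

1.20 μg/mL

Step 1: 50 μL brought to 500 μL → factor 500/50 = 10
Step 2: 6-fold → factor 6
Step 3: 160 μL + 640 μL = 800 μL total → factor 800/160 = 5
Overall dilution factor = 10 × 6 × 5 = 300
Stock = 4.00 ng/mL × 300 = 1200 ng/mL = 1.20 μg/mL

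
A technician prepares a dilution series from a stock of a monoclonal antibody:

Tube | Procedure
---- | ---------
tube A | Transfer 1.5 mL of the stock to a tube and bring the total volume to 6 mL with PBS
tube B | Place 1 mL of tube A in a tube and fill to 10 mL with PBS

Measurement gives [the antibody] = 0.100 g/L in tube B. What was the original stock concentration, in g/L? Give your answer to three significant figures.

Step 1: 1.5 mL brought to 6 mL → factor 6/1.5 = 4
Step 2: 1 mL brought to 10 mL → factor 10/1 = 10
Overall dilution factor = 4 × 10 = 40
Stock = 0.100 g/L × 40 = 4.00 g/L

4.00 g/L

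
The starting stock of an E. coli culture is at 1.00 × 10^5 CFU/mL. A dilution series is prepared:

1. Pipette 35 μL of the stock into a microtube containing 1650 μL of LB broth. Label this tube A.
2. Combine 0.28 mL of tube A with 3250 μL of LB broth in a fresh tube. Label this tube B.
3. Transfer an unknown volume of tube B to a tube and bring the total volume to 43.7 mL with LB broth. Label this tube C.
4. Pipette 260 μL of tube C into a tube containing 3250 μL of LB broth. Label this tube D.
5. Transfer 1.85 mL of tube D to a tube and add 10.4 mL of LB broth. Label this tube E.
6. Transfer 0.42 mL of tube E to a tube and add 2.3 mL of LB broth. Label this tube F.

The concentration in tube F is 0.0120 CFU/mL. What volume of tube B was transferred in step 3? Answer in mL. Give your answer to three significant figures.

1.84 mL

Step 1: 35 μL + 1650 μL = 1685 μL total → factor 1685/35 = 48.143
Step 2: 0.28 mL + 3250 μL = 3.53 mL total → factor 3.53/0.28 = 12.607
Step 3: v brought to 43.7 mL → factor = 43.7 mL/v
Step 4: 260 μL + 3250 μL = 3510 μL total → factor 3510/260 = 13.5
Step 5: 1.85 mL + 10.4 mL = 12.25 mL total → factor 12.25/1.85 = 6.6216
Step 6: 0.42 mL + 2.3 mL = 2.72 mL total → factor 2.72/0.42 = 6.4762
Product of known-step factors = 3.5137 × 10^5
Overall factor = 1.00 × 10^5 CFU/mL / (0.0120 CFU/mL) = 8.3333 × 10^6
Step-3 factor = 8.3333 × 10^6 / 3.5137 × 10^5 = 23.717
v = 43.7 mL / 23.717 = 1.84 mL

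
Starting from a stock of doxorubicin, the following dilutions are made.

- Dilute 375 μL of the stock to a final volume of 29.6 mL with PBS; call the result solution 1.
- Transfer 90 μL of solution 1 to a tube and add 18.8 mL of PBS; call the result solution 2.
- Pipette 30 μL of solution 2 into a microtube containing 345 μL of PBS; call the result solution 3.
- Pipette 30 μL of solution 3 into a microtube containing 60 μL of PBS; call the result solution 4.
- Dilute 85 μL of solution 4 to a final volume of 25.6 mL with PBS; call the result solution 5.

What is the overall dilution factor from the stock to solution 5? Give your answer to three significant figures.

Step 1: 375 μL brought to 29.6 mL → factor 29600/375 = 78.933
Step 2: 90 μL + 18.8 mL = 18890 μL total → factor 18890/90 = 209.89
Step 3: 30 μL + 345 μL = 375 μL total → factor 375/30 = 12.5
Step 4: 30 μL + 60 μL = 90 μL total → factor 90/30 = 3
Step 5: 85 μL brought to 25.6 mL → factor 25600/85 = 301.18
Overall dilution factor = 78.933 × 209.89 × 12.5 × 3 × 301.18 = 1.8711 × 10^8

1.87 × 10^8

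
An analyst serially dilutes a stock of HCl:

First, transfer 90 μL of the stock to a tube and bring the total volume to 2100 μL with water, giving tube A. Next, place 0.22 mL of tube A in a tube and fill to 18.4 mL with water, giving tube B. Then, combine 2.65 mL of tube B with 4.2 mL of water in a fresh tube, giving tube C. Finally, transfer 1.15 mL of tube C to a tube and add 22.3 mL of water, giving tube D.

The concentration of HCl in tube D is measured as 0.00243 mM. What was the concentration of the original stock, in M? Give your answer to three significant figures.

Step 1: 90 μL brought to 2100 μL → factor 2100/90 = 23.333
Step 2: 0.22 mL brought to 18.4 mL → factor 18.4/0.22 = 83.636
Step 3: 2.65 mL + 4.2 mL = 6.85 mL total → factor 6.85/2.65 = 2.5849
Step 4: 1.15 mL + 22.3 mL = 23.45 mL total → factor 23.45/1.15 = 20.391
Overall dilution factor = 23.333 × 83.636 × 2.5849 × 20.391 = 1.0286 × 10^5
Stock = 0.00243 mM × 1.0286 × 10^5 = 250.0 mM = 0.250 M

0.250 M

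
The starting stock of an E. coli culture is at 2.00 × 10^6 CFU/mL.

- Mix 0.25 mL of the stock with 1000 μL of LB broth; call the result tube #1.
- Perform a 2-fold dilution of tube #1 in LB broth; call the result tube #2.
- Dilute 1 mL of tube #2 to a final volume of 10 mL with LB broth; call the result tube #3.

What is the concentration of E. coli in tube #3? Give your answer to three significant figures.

Step 1: 0.25 mL + 1000 μL = 1.25 mL total → factor 1.25/0.25 = 5
Step 2: 2-fold → factor 2
Step 3: 1 mL brought to 10 mL → factor 10/1 = 10
Overall dilution factor = 5 × 2 × 10 = 100
Final = 2.00 × 10^6 CFU/mL / 100 = 2.00 × 10^4 CFU/mL

2.00 × 10^4 CFU/mL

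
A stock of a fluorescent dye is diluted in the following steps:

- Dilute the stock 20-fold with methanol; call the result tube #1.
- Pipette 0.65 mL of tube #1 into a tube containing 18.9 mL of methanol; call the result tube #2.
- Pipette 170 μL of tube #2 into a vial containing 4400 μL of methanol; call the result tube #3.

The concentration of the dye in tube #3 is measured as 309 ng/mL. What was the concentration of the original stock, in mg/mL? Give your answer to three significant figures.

5.00 mg/mL

Step 1: 20-fold → factor 20
Step 2: 0.65 mL + 18.9 mL = 19.55 mL total → factor 19.55/0.65 = 30.077
Step 3: 170 μL + 4400 μL = 4570 μL total → factor 4570/170 = 26.882
Overall dilution factor = 20 × 30.077 × 26.882 = 16171
Stock = 309 ng/mL × 16171 = 4.997 × 10^6 ng/mL = 5.00 mg/mL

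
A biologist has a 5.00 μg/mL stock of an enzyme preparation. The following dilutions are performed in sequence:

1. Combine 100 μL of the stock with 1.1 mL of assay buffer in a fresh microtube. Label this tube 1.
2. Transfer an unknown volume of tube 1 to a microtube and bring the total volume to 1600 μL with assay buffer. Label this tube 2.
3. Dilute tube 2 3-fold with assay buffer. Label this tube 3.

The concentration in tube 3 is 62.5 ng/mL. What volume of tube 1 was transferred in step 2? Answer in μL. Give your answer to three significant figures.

720 μL

Step 1: 100 μL + 1.1 mL = 1200 μL total → factor 1200/100 = 12
Step 2: v brought to 1600 μL → factor = 1600 μL/v
Step 3: 3-fold → factor 3
Product of known-step factors = 36
Overall factor = 5.00 μg/mL / (62.5 ng/mL) = 80
Step-2 factor = 80 / 36 = 2.2222
v = 1600 μL / 2.2222 = 720 μL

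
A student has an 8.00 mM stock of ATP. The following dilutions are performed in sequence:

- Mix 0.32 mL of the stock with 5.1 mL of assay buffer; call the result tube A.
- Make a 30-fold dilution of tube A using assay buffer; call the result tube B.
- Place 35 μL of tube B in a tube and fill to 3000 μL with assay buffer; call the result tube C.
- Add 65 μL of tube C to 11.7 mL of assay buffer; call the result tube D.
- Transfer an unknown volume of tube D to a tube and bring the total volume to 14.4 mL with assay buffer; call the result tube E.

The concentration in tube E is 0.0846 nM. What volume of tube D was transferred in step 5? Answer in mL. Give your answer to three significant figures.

Step 1: 0.32 mL + 5.1 mL = 5.42 mL total → factor 5.42/0.32 = 16.938
Step 2: 30-fold → factor 30
Step 3: 35 μL brought to 3000 μL → factor 3000/35 = 85.714
Step 4: 65 μL + 11.7 mL = 11765 μL total → factor 11765/65 = 181
Step 5: v brought to 14.4 mL → factor = 14.4 mL/v
Product of known-step factors = 7.8832 × 10^6
Overall factor = 8.00 mM / (0.0846 nM) = 9.4563 × 10^7
Step-5 factor = 9.4563 × 10^7 / 7.8832 × 10^6 = 11.995
v = 14.4 mL / 11.995 = 1.20 mL

1.20 mL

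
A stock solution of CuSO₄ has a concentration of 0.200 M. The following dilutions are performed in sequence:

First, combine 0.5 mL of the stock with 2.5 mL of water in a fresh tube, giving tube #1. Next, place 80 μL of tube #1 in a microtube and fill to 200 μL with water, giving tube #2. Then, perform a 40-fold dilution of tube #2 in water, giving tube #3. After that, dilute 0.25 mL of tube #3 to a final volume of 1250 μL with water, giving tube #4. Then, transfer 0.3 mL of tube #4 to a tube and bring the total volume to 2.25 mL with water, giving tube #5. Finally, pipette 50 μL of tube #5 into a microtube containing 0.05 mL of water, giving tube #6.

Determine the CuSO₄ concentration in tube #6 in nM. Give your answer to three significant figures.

Step 1: 0.5 mL + 2.5 mL = 3 mL total → factor 3/0.5 = 6
Step 2: 80 μL brought to 200 μL → factor 200/80 = 2.5
Step 3: 40-fold → factor 40
Step 4: 0.25 mL brought to 1250 μL → factor 1.25/0.25 = 5
Step 5: 0.3 mL brought to 2.25 mL → factor 2.25/0.3 = 7.5
Step 6: 50 μL + 0.05 mL = 100 μL total → factor 100/50 = 2
Overall dilution factor = 6 × 2.5 × 40 × 5 × 7.5 × 2 = 45000
Final = 0.200 M / 45000 = 4.444 × 10^-6 M = 4.44 × 10^3 nM

4.44 × 10^3 nM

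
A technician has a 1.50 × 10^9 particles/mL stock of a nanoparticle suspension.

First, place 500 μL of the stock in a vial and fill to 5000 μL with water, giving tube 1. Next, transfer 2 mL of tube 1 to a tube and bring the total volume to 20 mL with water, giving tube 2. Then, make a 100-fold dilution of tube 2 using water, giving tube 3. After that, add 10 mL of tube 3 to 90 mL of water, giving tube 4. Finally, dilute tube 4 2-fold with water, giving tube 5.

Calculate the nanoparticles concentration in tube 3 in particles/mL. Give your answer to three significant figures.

Step 1: 500 μL brought to 5000 μL → factor 5000/500 = 10
Step 2: 2 mL brought to 20 mL → factor 20/2 = 10
Step 3: 100-fold → factor 100
Dilution factor through tube 3 = 10 × 10 × 100 = 10000
[tube 3] = 1.50 × 10^9 particles/mL / 10000 = 1.50 × 10^5 particles/mL

1.50 × 10^5 particles/mL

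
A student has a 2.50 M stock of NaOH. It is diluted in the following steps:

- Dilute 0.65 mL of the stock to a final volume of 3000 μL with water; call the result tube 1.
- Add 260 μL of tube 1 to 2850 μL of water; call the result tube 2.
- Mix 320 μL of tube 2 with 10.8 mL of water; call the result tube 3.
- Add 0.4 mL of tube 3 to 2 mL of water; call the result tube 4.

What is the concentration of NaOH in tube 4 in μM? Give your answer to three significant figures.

Step 1: 0.65 mL brought to 3000 μL → factor 3/0.65 = 4.6154
Step 2: 260 μL + 2850 μL = 3110 μL total → factor 3110/260 = 11.962
Step 3: 320 μL + 10.8 mL = 11120 μL total → factor 11120/320 = 34.75
Step 4: 0.4 mL + 2 mL = 2.4 mL total → factor 2.4/0.4 = 6
Overall dilution factor = 4.6154 × 11.962 × 34.75 × 6 = 11511
Final = 2.50 M / 11511 = 0.0002172 M = 217 μM

217 μM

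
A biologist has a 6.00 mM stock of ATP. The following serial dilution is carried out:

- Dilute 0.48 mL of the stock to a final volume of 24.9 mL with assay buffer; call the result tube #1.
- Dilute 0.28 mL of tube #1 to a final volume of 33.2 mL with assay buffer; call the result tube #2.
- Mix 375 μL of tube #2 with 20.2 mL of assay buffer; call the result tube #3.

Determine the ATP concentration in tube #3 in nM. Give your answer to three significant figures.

Step 1: 0.48 mL brought to 24.9 mL → factor 24.9/0.48 = 51.875
Step 2: 0.28 mL brought to 33.2 mL → factor 33.2/0.28 = 118.57
Step 3: 375 μL + 20.2 mL = 20575 μL total → factor 20575/375 = 54.867
Overall dilution factor = 51.875 × 118.57 × 54.867 = 3.3748 × 10^5
Final = 6.00 mM / 3.3748 × 10^5 = 1.778 × 10^-5 mM = 17.8 nM

17.8 nM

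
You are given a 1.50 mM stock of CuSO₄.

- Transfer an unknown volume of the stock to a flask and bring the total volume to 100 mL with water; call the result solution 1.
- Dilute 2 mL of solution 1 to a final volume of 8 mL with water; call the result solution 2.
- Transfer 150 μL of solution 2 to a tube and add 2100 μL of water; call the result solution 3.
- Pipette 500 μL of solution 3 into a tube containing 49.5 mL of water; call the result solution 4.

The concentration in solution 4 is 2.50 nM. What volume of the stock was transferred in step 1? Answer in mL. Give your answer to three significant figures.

1.00 mL

Step 1: v brought to 100 mL → factor = 100 mL/v
Step 2: 2 mL brought to 8 mL → factor 8/2 = 4
Step 3: 150 μL + 2100 μL = 2250 μL total → factor 2250/150 = 15
Step 4: 500 μL + 49.5 mL = 50000 μL total → factor 50000/500 = 100
Product of known-step factors = 6000
Overall factor = 1.50 mM / (2.50 nM) = 6 × 10^5
Step-1 factor = 6 × 10^5 / 6000 = 100
v = 100 mL / 100 = 1.00 mL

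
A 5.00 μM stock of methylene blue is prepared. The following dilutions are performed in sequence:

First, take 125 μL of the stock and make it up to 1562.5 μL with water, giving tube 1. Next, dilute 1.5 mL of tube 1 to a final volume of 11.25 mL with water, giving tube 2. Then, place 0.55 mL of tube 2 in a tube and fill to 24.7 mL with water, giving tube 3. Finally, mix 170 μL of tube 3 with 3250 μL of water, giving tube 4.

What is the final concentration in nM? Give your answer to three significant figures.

Step 1: 125 μL brought to 1562.5 μL → factor 1562.5/125 = 12.5
Step 2: 1.5 mL brought to 11.25 mL → factor 11.25/1.5 = 7.5
Step 3: 0.55 mL brought to 24.7 mL → factor 24.7/0.55 = 44.909
Step 4: 170 μL + 3250 μL = 3420 μL total → factor 3420/170 = 20.118
Overall dilution factor = 12.5 × 7.5 × 44.909 × 20.118 = 84700
Final = 5.00 μM / 84700 = 5.903 × 10^-5 μM = 0.0590 nM

0.0590 nM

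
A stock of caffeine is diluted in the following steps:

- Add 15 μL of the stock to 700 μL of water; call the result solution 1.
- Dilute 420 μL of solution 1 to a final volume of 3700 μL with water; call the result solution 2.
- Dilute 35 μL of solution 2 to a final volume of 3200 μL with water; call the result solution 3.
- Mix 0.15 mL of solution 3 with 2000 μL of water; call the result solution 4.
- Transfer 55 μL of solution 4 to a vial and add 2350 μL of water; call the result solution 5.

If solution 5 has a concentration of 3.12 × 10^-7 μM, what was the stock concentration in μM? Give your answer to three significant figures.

7.51 μM

Step 1: 15 μL + 700 μL = 715 μL total → factor 715/15 = 47.667
Step 2: 420 μL brought to 3700 μL → factor 3700/420 = 8.8095
Step 3: 35 μL brought to 3200 μL → factor 3200/35 = 91.429
Step 4: 0.15 mL + 2000 μL = 2.15 mL total → factor 2.15/0.15 = 14.333
Step 5: 55 μL + 2350 μL = 2405 μL total → factor 2405/55 = 43.727
Overall dilution factor = 47.667 × 8.8095 × 91.429 × 14.333 × 43.727 = 2.4063 × 10^7
Stock = 3.12 × 10^-7 μM × 2.4063 × 10^7 = 7.51 μM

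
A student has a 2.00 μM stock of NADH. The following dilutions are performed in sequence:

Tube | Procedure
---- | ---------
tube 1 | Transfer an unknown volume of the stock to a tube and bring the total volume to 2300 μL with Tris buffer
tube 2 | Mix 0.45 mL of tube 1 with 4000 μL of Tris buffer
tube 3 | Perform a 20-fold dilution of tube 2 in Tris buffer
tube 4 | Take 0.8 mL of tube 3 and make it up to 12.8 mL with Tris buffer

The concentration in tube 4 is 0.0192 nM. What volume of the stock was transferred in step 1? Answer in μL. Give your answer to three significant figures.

69.9 μL

Step 1: v brought to 2300 μL → factor = 2300 μL/v
Step 2: 0.45 mL + 4000 μL = 4.45 mL total → factor 4.45/0.45 = 9.8889
Step 3: 20-fold → factor 20
Step 4: 0.8 mL brought to 12.8 mL → factor 12.8/0.8 = 16
Product of known-step factors = 3164.4
Overall factor = 2.00 μM / (0.0192 nM) = 1.0417 × 10^5
Step-1 factor = 1.0417 × 10^5 / 3164.4 = 32.918
v = 2300 μL / 32.918 = 69.9 μL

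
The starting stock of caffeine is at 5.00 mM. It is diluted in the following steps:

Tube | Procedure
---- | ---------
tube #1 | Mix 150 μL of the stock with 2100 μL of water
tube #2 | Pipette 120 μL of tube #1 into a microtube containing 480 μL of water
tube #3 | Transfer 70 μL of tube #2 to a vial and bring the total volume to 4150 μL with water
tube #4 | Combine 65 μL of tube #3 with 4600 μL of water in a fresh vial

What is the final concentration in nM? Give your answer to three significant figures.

Step 1: 150 μL + 2100 μL = 2250 μL total → factor 2250/150 = 15
Step 2: 120 μL + 480 μL = 600 μL total → factor 600/120 = 5
Step 3: 70 μL brought to 4150 μL → factor 4150/70 = 59.286
Step 4: 65 μL + 4600 μL = 4665 μL total → factor 4665/65 = 71.769
Overall dilution factor = 15 × 5 × 59.286 × 71.769 = 3.1912 × 10^5
Final = 5.00 mM / 3.1912 × 10^5 = 1.567 × 10^-5 mM = 15.7 nM

15.7 nM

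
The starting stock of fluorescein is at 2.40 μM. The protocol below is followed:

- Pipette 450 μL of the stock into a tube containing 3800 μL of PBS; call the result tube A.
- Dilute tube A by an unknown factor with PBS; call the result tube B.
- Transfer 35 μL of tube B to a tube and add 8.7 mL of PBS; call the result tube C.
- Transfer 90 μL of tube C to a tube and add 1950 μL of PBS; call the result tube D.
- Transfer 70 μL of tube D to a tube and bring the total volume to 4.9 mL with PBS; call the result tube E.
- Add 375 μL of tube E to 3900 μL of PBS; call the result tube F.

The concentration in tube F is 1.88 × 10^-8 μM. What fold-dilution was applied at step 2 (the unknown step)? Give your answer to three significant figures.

2.99-fold

Step 1: 450 μL + 3800 μL = 4250 μL total → factor 4250/450 = 9.4444
Step 2: unknown factor x
Step 3: 35 μL + 8.7 mL = 8735 μL total → factor 8735/35 = 249.57
Step 4: 90 μL + 1950 μL = 2040 μL total → factor 2040/90 = 22.667
Step 5: 70 μL brought to 4.9 mL → factor 4900/70 = 70
Step 6: 375 μL + 3900 μL = 4275 μL total → factor 4275/375 = 11.4
Product of known-step factors = 4.2635 × 10^7
Overall factor = 2.40 μM / (1.88 × 10^-8 μM) = 1.2766 × 10^8
x = 1.2766 × 10^8 / 4.2635 × 10^7 = 2.99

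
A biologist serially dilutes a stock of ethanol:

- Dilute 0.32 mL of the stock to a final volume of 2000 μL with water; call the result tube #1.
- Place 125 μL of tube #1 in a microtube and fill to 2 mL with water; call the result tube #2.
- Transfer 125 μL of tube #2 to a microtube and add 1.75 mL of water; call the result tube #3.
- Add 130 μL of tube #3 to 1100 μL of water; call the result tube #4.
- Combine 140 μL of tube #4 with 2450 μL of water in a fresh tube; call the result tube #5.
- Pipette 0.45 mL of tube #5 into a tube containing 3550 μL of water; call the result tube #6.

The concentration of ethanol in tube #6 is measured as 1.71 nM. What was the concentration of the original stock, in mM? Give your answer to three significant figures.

3.99 mM

Step 1: 0.32 mL brought to 2000 μL → factor 2/0.32 = 6.25
Step 2: 125 μL brought to 2 mL → factor 2000/125 = 16
Step 3: 125 μL + 1.75 mL = 1875 μL total → factor 1875/125 = 15
Step 4: 130 μL + 1100 μL = 1230 μL total → factor 1230/130 = 9.4615
Step 5: 140 μL + 2450 μL = 2590 μL total → factor 2590/140 = 18.5
Step 6: 0.45 mL + 3550 μL = 4 mL total → factor 4/0.45 = 8.8889
Overall dilution factor = 6.25 × 16 × 15 × 9.4615 × 18.5 × 8.8889 = 2.3338 × 10^6
Stock = 1.71 nM × 2.3338 × 10^6 = 3.991 × 10^6 nM = 3.99 mM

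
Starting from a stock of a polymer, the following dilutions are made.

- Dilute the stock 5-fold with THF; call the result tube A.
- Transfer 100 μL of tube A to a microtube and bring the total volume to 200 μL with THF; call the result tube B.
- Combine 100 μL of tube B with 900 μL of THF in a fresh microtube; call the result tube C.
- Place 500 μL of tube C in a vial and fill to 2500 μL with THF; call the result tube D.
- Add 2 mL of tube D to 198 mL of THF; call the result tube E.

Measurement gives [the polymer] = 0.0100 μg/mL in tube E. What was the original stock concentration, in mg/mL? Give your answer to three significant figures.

0.500 mg/mL

Step 1: 5-fold → factor 5
Step 2: 100 μL brought to 200 μL → factor 200/100 = 2
Step 3: 100 μL + 900 μL = 1000 μL total → factor 1000/100 = 10
Step 4: 500 μL brought to 2500 μL → factor 2500/500 = 5
Step 5: 2 mL + 198 mL = 200 mL total → factor 200/2 = 100
Overall dilution factor = 5 × 2 × 10 × 5 × 100 = 50000
Stock = 0.0100 μg/mL × 50000 = 500.0 μg/mL = 0.500 mg/mL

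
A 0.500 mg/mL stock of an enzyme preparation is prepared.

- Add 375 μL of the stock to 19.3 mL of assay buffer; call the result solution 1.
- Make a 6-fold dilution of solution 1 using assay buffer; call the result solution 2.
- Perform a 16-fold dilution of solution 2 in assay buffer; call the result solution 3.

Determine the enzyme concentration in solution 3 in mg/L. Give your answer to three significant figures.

Step 1: 375 μL + 19.3 mL = 19675 μL total → factor 19675/375 = 52.467
Step 2: 6-fold → factor 6
Step 3: 16-fold → factor 16
Overall dilution factor = 52.467 × 6 × 16 = 5036.8
Final = 0.500 mg/mL / 5036.8 = 9.927 × 10^-5 mg/mL = 0.0993 mg/L

0.0993 mg/L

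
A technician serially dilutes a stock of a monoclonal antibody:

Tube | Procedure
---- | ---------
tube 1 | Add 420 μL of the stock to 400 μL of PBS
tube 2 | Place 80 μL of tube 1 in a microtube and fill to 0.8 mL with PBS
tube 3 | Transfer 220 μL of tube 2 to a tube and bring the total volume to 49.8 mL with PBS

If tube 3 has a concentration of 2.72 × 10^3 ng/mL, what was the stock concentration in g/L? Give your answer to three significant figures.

Step 1: 420 μL + 400 μL = 820 μL total → factor 820/420 = 1.9524
Step 2: 80 μL brought to 0.8 mL → factor 800/80 = 10
Step 3: 220 μL brought to 49.8 mL → factor 49800/220 = 226.36
Overall dilution factor = 1.9524 × 10 × 226.36 = 4419.5
Stock = 2.72 × 10^3 ng/mL × 4419.5 = 1.202 × 10^7 ng/mL = 12.0 g/L

12.0 g/L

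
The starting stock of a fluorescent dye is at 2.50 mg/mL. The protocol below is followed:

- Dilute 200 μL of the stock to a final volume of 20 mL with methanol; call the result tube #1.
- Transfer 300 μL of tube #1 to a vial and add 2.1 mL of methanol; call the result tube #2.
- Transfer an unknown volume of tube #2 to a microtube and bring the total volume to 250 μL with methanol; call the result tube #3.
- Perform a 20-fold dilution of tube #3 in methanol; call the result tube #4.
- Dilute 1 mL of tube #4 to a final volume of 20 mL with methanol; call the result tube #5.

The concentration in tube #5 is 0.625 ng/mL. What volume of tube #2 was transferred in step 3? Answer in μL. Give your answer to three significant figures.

Step 1: 200 μL brought to 20 mL → factor 20000/200 = 100
Step 2: 300 μL + 2.1 mL = 2400 μL total → factor 2400/300 = 8
Step 3: v brought to 250 μL → factor = 250 μL/v
Step 4: 20-fold → factor 20
Step 5: 1 mL brought to 20 mL → factor 20/1 = 20
Product of known-step factors = 3.2 × 10^5
Overall factor = 2.50 mg/mL / (0.625 ng/mL) = 4 × 10^6
Step-3 factor = 4 × 10^6 / 3.2 × 10^5 = 12.5
v = 250 μL / 12.5 = 20.0 μL

20.0 μL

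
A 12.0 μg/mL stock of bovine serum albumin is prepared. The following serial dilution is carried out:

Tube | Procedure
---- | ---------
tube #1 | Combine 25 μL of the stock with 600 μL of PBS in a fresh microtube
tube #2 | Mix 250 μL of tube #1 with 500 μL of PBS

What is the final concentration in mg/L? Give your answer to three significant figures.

0.160 mg/L

Step 1: 25 μL + 600 μL = 625 μL total → factor 625/25 = 25
Step 2: 250 μL + 500 μL = 750 μL total → factor 750/250 = 3
Overall dilution factor = 25 × 3 = 75
Final = 12.0 μg/mL / 75 = 0.1600 μg/mL = 0.160 mg/L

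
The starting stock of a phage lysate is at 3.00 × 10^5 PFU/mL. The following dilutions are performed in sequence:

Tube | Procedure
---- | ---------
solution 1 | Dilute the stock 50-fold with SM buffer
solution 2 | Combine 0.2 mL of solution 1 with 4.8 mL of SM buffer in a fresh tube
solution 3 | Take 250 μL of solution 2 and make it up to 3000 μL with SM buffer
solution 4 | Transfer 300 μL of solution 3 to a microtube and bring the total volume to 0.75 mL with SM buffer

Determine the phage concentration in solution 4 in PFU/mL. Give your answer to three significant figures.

Step 1: 50-fold → factor 50
Step 2: 0.2 mL + 4.8 mL = 5 mL total → factor 5/0.2 = 25
Step 3: 250 μL brought to 3000 μL → factor 3000/250 = 12
Step 4: 300 μL brought to 0.75 mL → factor 750/300 = 2.5
Overall dilution factor = 50 × 25 × 12 × 2.5 = 37500
Final = 3.00 × 10^5 PFU/mL / 37500 = 8.00 PFU/mL

8.00 PFU/mL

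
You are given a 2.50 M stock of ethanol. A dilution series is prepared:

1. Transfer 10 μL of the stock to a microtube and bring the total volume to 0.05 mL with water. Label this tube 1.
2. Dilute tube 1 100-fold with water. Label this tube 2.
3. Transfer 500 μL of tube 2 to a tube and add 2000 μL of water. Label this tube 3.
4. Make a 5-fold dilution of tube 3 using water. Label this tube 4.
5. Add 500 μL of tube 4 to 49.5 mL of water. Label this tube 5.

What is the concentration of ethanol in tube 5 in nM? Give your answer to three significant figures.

2.00 × 10^3 nM

Step 1: 10 μL brought to 0.05 mL → factor 50/10 = 5
Step 2: 100-fold → factor 100
Step 3: 500 μL + 2000 μL = 2500 μL total → factor 2500/500 = 5
Step 4: 5-fold → factor 5
Step 5: 500 μL + 49.5 mL = 50000 μL total → factor 50000/500 = 100
Overall dilution factor = 5 × 100 × 5 × 5 × 100 = 1.25 × 10^6
Final = 2.50 M / 1.25 × 10^6 = 2.000 × 10^-6 M = 2.00 × 10^3 nM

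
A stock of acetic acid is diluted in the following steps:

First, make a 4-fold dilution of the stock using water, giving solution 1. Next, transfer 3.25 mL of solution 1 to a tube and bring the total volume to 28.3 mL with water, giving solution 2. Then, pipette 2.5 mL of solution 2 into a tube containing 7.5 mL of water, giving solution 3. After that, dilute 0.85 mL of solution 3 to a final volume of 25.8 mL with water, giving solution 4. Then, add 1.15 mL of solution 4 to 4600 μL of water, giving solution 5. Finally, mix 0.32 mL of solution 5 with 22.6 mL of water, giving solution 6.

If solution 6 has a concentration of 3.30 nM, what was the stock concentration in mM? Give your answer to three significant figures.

Step 1: 4-fold → factor 4
Step 2: 3.25 mL brought to 28.3 mL → factor 28.3/3.25 = 8.7077
Step 3: 2.5 mL + 7.5 mL = 10 mL total → factor 10/2.5 = 4
Step 4: 0.85 mL brought to 25.8 mL → factor 25.8/0.85 = 30.353
Step 5: 1.15 mL + 4600 μL = 5.75 mL total → factor 5.75/1.15 = 5
Step 6: 0.32 mL + 22.6 mL = 22.92 mL total → factor 22.92/0.32 = 71.625
Overall dilution factor = 4 × 8.7077 × 4 × 30.353 × 5 × 71.625 = 1.5145 × 10^6
Stock = 3.30 nM × 1.5145 × 10^6 = 4.998 × 10^6 nM = 5.00 mM

5.00 mM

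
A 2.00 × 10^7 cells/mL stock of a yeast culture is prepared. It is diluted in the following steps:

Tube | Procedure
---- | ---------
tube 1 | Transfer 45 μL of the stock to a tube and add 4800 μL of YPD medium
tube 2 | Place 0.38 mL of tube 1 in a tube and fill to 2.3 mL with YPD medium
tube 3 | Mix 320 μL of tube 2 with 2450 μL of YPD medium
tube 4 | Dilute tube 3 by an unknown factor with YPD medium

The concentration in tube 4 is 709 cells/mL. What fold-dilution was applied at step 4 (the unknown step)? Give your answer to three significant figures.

5.00-fold

Step 1: 45 μL + 4800 μL = 4845 μL total → factor 4845/45 = 107.67
Step 2: 0.38 mL brought to 2.3 mL → factor 2.3/0.38 = 6.0526
Step 3: 320 μL + 2450 μL = 2770 μL total → factor 2770/320 = 8.6562
Step 4: unknown factor x
Product of known-step factors = 5641
Overall factor = 2.00 × 10^7 cells/mL / (709 cells/mL) = 28209
x = 28209 / 5641 = 5.00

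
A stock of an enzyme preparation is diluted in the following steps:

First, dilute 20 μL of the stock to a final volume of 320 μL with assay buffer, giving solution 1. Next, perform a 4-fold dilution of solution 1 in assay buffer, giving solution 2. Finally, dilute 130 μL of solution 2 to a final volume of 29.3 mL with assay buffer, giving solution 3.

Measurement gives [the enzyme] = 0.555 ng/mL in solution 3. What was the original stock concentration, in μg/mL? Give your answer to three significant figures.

Step 1: 20 μL brought to 320 μL → factor 320/20 = 16
Step 2: 4-fold → factor 4
Step 3: 130 μL brought to 29.3 mL → factor 29300/130 = 225.38
Overall dilution factor = 16 × 4 × 225.38 = 14425
Stock = 0.555 ng/mL × 14425 = 8006 ng/mL = 8.01 μg/mL

8.01 μg/mL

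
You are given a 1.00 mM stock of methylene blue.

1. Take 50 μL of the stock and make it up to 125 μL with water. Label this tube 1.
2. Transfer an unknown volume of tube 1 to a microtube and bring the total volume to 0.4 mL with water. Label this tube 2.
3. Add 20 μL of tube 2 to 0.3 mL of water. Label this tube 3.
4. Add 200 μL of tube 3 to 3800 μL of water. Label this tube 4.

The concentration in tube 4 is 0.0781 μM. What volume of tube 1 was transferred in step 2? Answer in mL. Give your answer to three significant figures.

Step 1: 50 μL brought to 125 μL → factor 125/50 = 2.5
Step 2: v brought to 0.4 mL → factor = 0.4 mL/v
Step 3: 20 μL + 0.3 mL = 320 μL total → factor 320/20 = 16
Step 4: 200 μL + 3800 μL = 4000 μL total → factor 4000/200 = 20
Product of known-step factors = 800
Overall factor = 1.00 mM / (0.0781 μM) = 12804
Step-2 factor = 12804 / 800 = 16.005
v = 0.4 mL / 16.005 = 0.0250 mL

0.0250 mL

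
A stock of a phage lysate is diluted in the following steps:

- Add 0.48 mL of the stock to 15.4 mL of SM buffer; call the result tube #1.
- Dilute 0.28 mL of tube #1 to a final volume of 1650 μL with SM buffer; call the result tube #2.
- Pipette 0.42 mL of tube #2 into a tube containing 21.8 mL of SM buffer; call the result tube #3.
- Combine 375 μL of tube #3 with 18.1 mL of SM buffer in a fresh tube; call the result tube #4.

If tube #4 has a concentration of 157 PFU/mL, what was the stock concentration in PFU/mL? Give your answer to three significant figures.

7.98 × 10^7 PFU/mL

Step 1: 0.48 mL + 15.4 mL = 15.88 mL total → factor 15.88/0.48 = 33.083
Step 2: 0.28 mL brought to 1650 μL → factor 1.65/0.28 = 5.8929
Step 3: 0.42 mL + 21.8 mL = 22.22 mL total → factor 22.22/0.42 = 52.905
Step 4: 375 μL + 18.1 mL = 18475 μL total → factor 18475/375 = 49.267
Overall dilution factor = 33.083 × 5.8929 × 52.905 × 49.267 = 5.0814 × 10^5
Stock = 157 PFU/mL × 5.0814 × 10^5 = 7.98 × 10^7 PFU/mL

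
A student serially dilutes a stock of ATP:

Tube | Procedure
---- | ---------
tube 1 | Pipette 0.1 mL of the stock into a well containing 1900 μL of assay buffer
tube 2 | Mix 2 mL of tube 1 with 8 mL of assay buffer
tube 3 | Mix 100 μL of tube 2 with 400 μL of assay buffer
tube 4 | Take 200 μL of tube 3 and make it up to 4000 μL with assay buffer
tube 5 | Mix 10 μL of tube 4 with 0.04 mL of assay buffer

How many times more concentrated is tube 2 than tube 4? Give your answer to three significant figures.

Step 1: 0.1 mL + 1900 μL = 2 mL total → factor 2/0.1 = 20
Step 2: 2 mL + 8 mL = 10 mL total → factor 10/2 = 5
Step 3: 100 μL + 400 μL = 500 μL total → factor 500/100 = 5
Step 4: 200 μL brought to 4000 μL → factor 4000/200 = 20
Dilution factor to tube 2 = 100; to tube 4 = 10000
[tube 2]/[tube 4] = (factor to tube 4)/(factor to tube 2) = 10000/100 = 100

100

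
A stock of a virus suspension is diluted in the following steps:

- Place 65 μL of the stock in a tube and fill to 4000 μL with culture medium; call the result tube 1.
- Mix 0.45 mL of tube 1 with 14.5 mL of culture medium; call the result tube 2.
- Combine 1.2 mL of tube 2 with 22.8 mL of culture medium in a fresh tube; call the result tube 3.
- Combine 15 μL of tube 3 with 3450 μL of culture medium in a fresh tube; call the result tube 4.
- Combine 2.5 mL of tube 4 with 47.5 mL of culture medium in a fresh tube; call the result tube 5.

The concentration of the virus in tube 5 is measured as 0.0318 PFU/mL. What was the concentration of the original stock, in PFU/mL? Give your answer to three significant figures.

Step 1: 65 μL brought to 4000 μL → factor 4000/65 = 61.538
Step 2: 0.45 mL + 14.5 mL = 14.95 mL total → factor 14.95/0.45 = 33.222
Step 3: 1.2 mL + 22.8 mL = 24 mL total → factor 24/1.2 = 20
Step 4: 15 μL + 3450 μL = 3465 μL total → factor 3465/15 = 231
Step 5: 2.5 mL + 47.5 mL = 50 mL total → factor 50/2.5 = 20
Overall dilution factor = 61.538 × 33.222 × 20 × 231 × 20 = 1.8891 × 10^8
Stock = 0.0318 PFU/mL × 1.8891 × 10^8 = 6.01 × 10^6 PFU/mL

6.01 × 10^6 PFU/mL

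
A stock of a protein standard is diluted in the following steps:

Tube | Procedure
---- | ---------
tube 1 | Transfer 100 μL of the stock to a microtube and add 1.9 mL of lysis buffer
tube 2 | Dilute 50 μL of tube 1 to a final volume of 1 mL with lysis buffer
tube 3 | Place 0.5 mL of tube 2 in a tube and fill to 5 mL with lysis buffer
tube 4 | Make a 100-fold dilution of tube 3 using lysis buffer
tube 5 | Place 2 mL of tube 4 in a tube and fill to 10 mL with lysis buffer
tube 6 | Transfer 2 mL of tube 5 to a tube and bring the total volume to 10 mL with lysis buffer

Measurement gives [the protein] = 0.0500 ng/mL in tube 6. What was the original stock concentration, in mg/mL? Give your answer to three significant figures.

Step 1: 100 μL + 1.9 mL = 2000 μL total → factor 2000/100 = 20
Step 2: 50 μL brought to 1 mL → factor 1000/50 = 20
Step 3: 0.5 mL brought to 5 mL → factor 5/0.5 = 10
Step 4: 100-fold → factor 100
Step 5: 2 mL brought to 10 mL → factor 10/2 = 5
Step 6: 2 mL brought to 10 mL → factor 10/2 = 5
Overall dilution factor = 20 × 20 × 10 × 100 × 5 × 5 = 1 × 10^7
Stock = 0.0500 ng/mL × 1 × 10^7 = 5.000 × 10^5 ng/mL = 0.500 mg/mL

0.500 mg/mL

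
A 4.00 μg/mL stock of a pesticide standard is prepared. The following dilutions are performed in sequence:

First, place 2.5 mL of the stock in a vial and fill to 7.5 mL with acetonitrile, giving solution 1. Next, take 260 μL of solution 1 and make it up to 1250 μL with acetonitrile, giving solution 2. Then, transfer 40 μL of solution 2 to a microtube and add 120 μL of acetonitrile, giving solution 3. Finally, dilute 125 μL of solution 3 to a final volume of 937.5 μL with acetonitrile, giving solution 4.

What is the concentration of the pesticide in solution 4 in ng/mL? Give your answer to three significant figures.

Step 1: 2.5 mL brought to 7.5 mL → factor 7.5/2.5 = 3
Step 2: 260 μL brought to 1250 μL → factor 1250/260 = 4.8077
Step 3: 40 μL + 120 μL = 160 μL total → factor 160/40 = 4
Step 4: 125 μL brought to 937.5 μL → factor 937.5/125 = 7.5
Overall dilution factor = 3 × 4.8077 × 4 × 7.5 = 432.69
Final = 4.00 μg/mL / 432.69 = 0.009244 μg/mL = 9.24 ng/mL

9.24 ng/mL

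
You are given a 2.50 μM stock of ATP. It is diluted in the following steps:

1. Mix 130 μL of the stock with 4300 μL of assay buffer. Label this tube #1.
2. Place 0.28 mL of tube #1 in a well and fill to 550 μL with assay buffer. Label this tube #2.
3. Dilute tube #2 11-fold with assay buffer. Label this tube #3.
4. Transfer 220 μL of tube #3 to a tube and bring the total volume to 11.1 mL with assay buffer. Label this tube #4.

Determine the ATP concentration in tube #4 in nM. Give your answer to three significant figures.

0.0673 nM

Step 1: 130 μL + 4300 μL = 4430 μL total → factor 4430/130 = 34.077
Step 2: 0.28 mL brought to 550 μL → factor 0.55/0.28 = 1.9643
Step 3: 11-fold → factor 11
Step 4: 220 μL brought to 11.1 mL → factor 11100/220 = 50.455
Overall dilution factor = 34.077 × 1.9643 × 11 × 50.455 = 37150
Final = 2.50 μM / 37150 = 6.729 × 10^-5 μM = 0.0673 nM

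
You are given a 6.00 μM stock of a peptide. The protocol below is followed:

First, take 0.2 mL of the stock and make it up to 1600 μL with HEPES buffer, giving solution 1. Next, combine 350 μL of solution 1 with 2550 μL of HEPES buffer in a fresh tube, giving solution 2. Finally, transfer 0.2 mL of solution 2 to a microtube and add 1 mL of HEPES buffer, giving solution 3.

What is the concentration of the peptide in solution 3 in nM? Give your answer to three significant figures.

Step 1: 0.2 mL brought to 1600 μL → factor 1.6/0.2 = 8
Step 2: 350 μL + 2550 μL = 2900 μL total → factor 2900/350 = 8.2857
Step 3: 0.2 mL + 1 mL = 1.2 mL total → factor 1.2/0.2 = 6
Overall dilution factor = 8 × 8.2857 × 6 = 397.71
Final = 6.00 μM / 397.71 = 0.01509 μM = 15.1 nM

15.1 nM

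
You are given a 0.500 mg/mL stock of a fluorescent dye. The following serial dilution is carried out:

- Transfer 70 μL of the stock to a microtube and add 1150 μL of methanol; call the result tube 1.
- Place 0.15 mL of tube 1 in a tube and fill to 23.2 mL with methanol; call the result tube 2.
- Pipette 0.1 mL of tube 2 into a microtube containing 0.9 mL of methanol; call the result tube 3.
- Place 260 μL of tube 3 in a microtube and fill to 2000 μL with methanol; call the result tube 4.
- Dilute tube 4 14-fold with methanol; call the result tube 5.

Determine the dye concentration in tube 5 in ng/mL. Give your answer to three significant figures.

0.172 ng/mL

Step 1: 70 μL + 1150 μL = 1220 μL total → factor 1220/70 = 17.429
Step 2: 0.15 mL brought to 23.2 mL → factor 23.2/0.15 = 154.67
Step 3: 0.1 mL + 0.9 mL = 1 mL total → factor 1/0.1 = 10
Step 4: 260 μL brought to 2000 μL → factor 2000/260 = 7.6923
Step 5: 14-fold → factor 14
Overall dilution factor = 17.429 × 154.67 × 10 × 7.6923 × 14 = 2.903 × 10^6
Final = 0.500 mg/mL / 2.903 × 10^6 = 1.722 × 10^-7 mg/mL = 0.172 ng/mL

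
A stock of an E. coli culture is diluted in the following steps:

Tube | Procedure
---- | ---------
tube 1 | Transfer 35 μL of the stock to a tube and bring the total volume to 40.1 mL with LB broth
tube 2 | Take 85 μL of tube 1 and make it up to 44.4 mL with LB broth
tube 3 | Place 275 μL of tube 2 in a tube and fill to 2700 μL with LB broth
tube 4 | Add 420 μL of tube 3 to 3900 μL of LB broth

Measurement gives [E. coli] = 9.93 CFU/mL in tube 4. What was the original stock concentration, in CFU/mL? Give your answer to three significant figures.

6.00 × 10^8 CFU/mL

Step 1: 35 μL brought to 40.1 mL → factor 40100/35 = 1145.7
Step 2: 85 μL brought to 44.4 mL → factor 44400/85 = 522.35
Step 3: 275 μL brought to 2700 μL → factor 2700/275 = 9.8182
Step 4: 420 μL + 3900 μL = 4320 μL total → factor 4320/420 = 10.286
Overall dilution factor = 1145.7 × 522.35 × 9.8182 × 10.286 = 6.0437 × 10^7
Stock = 9.93 CFU/mL × 6.0437 × 10^7 = 6.00 × 10^8 CFU/mL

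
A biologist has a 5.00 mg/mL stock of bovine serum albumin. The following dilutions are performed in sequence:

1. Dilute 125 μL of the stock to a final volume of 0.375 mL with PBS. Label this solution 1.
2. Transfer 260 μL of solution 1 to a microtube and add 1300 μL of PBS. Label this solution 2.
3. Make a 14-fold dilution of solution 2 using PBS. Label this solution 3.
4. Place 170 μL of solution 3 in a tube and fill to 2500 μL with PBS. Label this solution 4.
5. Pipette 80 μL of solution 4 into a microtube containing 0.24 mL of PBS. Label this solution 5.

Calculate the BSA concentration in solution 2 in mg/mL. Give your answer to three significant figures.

0.278 mg/mL

Step 1: 125 μL brought to 0.375 mL → factor 375/125 = 3
Step 2: 260 μL + 1300 μL = 1560 μL total → factor 1560/260 = 6
Dilution factor through solution 2 = 3 × 6 = 18
[solution 2] = 5.00 mg/mL / 18 = 0.278 mg/mL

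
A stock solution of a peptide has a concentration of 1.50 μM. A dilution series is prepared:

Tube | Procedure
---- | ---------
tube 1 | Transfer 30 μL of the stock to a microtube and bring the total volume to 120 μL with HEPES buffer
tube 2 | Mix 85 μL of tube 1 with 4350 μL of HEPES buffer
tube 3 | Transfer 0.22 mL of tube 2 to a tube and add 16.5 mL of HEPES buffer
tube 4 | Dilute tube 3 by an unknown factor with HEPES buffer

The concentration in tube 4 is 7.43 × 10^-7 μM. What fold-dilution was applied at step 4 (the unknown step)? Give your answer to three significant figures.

Step 1: 30 μL brought to 120 μL → factor 120/30 = 4
Step 2: 85 μL + 4350 μL = 4435 μL total → factor 4435/85 = 52.176
Step 3: 0.22 mL + 16.5 mL = 16.72 mL total → factor 16.72/0.22 = 76
Step 4: unknown factor x
Product of known-step factors = 15862
Overall factor = 1.50 μM / (7.43 × 10^-7 μM) = 2.0188 × 10^6
x = 2.0188 × 10^6 / 15862 = 127

127-fold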